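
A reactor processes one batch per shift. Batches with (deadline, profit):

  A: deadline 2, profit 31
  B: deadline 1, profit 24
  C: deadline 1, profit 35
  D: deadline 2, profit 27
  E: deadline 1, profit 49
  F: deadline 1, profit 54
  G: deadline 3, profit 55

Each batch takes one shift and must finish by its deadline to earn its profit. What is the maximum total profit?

Take jobs in profit order; each goes to the latest open slot no later than its deadline.
Profit order: G=55 F=54 E=49 C=35 A=31 D=27 B=24
Assign: G→slot 3, F→slot 1, E skipped, C skipped, A→slot 2, D skipped, B skipped.
Slots: [1:F] [2:A] [3:G]
Profit = 54 + 31 + 55 = 140

140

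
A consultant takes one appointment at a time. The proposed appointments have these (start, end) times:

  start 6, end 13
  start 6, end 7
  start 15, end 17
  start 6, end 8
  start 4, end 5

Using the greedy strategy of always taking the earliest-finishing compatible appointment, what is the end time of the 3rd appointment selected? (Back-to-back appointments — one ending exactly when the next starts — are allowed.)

Order by finish time; keep every interval that doesn't clash with the previous kept one.
By end time: (4,5), (6,7), (6,8), (6,13), (15,17).
Pick (4,5); next start ≥ 5 → (6,7); next start ≥ 7 → (15,17).
Selected: (4,5) (6,7) (15,17)

17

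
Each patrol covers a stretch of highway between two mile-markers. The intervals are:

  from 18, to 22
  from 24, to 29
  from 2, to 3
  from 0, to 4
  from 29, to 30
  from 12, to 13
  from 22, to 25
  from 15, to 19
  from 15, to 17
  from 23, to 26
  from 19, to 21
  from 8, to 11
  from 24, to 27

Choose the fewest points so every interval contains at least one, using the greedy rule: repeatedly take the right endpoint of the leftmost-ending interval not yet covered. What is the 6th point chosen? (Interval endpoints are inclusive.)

25

Sort by right endpoint; whenever an interval is uncovered, place a point at its right end.
By right end: [2,3]  [0,4]  [8,11]  [12,13]  [15,17]  [15,19]  [19,21]  [18,22]  [22,25]  [23,26]  [24,27]  [24,29]  [29,30]
[2,3] uncovered → point at 3; [8,11] uncovered → point at 11; [12,13] uncovered → point at 13; [15,17] uncovered → point at 17; [19,21] uncovered → point at 21; [22,25] uncovered → point at 25; [29,30] uncovered → point at 30.
Points: 3, 11, 13, 17, 21, 25, 30 (7 total).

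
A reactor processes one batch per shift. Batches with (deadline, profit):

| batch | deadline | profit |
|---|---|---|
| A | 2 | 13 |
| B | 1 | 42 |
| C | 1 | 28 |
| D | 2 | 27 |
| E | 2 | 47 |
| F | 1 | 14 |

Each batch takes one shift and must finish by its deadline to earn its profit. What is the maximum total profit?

Sort by profit descending; place each in the latest free slot ≤ its deadline.
By profit: E(d2,47), B(d1,42), C(d1,28), D(d2,27), F(d1,14), A(d2,13)
E→slot 2; B→slot 1; C skipped; D skipped; F skipped; A skipped.
Profit = 42 + 47 = 89

89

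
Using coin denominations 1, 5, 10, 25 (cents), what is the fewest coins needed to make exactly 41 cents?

41 = 1×25 + 1×10 + 1×5 + 1×1
Total coins = 1 + 1 + 1 + 1 = 4

4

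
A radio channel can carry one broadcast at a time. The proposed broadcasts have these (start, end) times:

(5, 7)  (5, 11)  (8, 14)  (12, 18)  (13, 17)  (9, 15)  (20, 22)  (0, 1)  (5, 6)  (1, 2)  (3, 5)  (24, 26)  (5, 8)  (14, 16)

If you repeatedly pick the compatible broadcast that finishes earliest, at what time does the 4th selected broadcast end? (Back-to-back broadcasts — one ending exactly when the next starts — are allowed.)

Sorted by end: (0,1)  (1,2)  (3,5)  (5,6)  (5,7)  (5,8)  (5,11)  (8,14)  (9,15)  (14,16)  (13,17)  (12,18)  (20,22)  (24,26)
take (0,1); take (1,2); take (3,5); take (5,6); take (8,14); take (14,16); take (20,22); take (24,26).
Selected: (0,1) (1,2) (3,5) (5,6) (8,14) (14,16) (20,22) (24,26)

6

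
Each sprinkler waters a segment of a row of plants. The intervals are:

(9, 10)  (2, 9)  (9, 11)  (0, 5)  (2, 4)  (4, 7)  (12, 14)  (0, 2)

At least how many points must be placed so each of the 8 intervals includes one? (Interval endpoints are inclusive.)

By right end: [0,2]  [2,4]  [0,5]  [4,7]  [2,9]  [9,10]  [9,11]  [12,14]
[0,2] uncovered → point at 2; [4,7] uncovered → point at 7; [9,10] uncovered → point at 10; [12,14] uncovered → point at 14.
Points: 2, 7, 10, 14 (4 total).

4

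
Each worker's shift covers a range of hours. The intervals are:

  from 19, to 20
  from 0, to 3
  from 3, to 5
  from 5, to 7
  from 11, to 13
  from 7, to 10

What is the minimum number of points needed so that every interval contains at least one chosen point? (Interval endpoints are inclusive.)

Sort by right endpoint; whenever an interval is uncovered, place a point at its right end.
Sorted: [0,3] [3,5] [5,7] [7,10] [11,13] [19,20]
{[0,3],[3,5]} hit by 3; {[5,7],[7,10]} hit by 7; {[11,13]} hit by 13; {[19,20]} hit by 20.
Points: 3, 7, 13, 20 (4 total).

4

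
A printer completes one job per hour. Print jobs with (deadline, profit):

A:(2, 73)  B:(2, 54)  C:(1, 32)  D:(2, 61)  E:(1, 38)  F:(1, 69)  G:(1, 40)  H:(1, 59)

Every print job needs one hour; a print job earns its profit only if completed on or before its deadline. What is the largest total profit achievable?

142

Sort by profit descending; place each in the latest free slot ≤ its deadline.
By profit: A(d2,73), F(d1,69), D(d2,61), H(d1,59), B(d2,54), G(d1,40), E(d1,38), C(d1,32)
A→slot 2; F→slot 1; D skipped; H skipped; B skipped; G skipped; E skipped; C skipped.
Profit = 69 + 73 = 142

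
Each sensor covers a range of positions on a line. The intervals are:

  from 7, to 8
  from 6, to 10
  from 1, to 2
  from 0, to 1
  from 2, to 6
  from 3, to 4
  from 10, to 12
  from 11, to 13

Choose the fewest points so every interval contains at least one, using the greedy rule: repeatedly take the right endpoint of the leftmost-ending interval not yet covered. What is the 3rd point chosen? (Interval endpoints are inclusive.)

Sort by right endpoint; whenever an interval is uncovered, place a point at its right end.
Sorted: [0,1] [1,2] [3,4] [2,6] [7,8] [6,10] [10,12] [11,13]
{[0,1],[1,2]} hit by 1; {[3,4],[2,6]} hit by 4; {[7,8],[6,10]} hit by 8; {[10,12],[11,13]} hit by 12.
Points: 1, 4, 8, 12 (4 total).

8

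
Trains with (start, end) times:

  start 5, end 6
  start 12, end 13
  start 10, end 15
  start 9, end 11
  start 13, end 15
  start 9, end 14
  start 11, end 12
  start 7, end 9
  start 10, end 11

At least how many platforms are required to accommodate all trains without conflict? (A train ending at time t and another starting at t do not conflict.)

starts: [5, 7, 9, 9, 10, 10, 11, 12, 13]
ends:   [6, 9, 11, 11, 12, 13, 14, 15, 15]
s5→1 e6→0 s7→1 e9→0 s9→1 s9→2 s10→3 s10→4  — peak 4.

4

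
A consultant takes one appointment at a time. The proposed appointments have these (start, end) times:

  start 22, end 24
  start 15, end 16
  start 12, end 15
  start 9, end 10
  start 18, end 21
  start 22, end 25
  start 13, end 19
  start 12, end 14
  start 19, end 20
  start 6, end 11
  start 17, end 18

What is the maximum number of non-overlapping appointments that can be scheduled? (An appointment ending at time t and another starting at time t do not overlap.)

6

Order by finish time; keep every interval that doesn't clash with the previous kept one.
By end time: (9,10), (6,11), (12,14), (12,15), (15,16), (17,18), (13,19), (19,20), (18,21), (22,24), (22,25).
Pick (9,10); next start ≥ 10 → (12,14); next start ≥ 14 → (15,16); next start ≥ 16 → (17,18); next start ≥ 18 → (19,20); next start ≥ 20 → (22,24).
Selected 6 appointments.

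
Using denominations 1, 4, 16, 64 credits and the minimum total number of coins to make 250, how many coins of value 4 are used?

250 − 3×64→58 − 3×16→10 − 2×4→2 − 2×1→0
Count of 4: 2

2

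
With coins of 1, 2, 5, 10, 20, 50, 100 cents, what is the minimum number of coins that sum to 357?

357 = 3×100 + 1×50 + 1×5 + 1×2
Total coins = 3 + 1 + 1 + 1 = 6

6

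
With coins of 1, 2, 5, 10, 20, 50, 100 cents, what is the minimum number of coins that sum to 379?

Greedy: take as many of the largest coin as possible, then repeat with the remainder.
379 − 3×100→79 − 1×50→29 − 1×20→9 − 1×5→4 − 2×2→0
Total coins = 3 + 1 + 1 + 1 + 2 = 8

8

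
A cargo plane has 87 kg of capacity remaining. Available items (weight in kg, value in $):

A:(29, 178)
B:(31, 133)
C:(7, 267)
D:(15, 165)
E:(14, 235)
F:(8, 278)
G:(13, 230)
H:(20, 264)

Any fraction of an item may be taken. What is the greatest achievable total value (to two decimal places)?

1500.38

Sort by value per unit weight and fill in that order.
Ratios (sorted): C 38.14, F 34.75, G 17.69, E 16.79, H 13.20, D 11.00, A 6.14, B 4.29
take C (7 @ 267); take F (8 @ 278); take G (13 @ 230); take E (14 @ 235); take H (20 @ 264); take D (15 @ 165); take 10/29 of A → 61.38. Capacity used 87/87.
Total value = 1500.38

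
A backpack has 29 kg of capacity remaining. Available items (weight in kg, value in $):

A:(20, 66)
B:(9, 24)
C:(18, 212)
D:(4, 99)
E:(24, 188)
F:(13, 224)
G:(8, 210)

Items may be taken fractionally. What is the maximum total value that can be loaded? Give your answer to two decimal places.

580.11

Greedy by value/weight ratio, highest first.
Order: G (210/8=26.25) > D (99/4=24.75) > F (224/13=17.23) > C (212/18=11.78) > E (188/24=7.83) > A (66/20=3.30) > B (24/9=2.67)
Fill: take G (8 @ 210) → take D (4 @ 99) → take F (13 @ 224) → take 4/18 of C → 47.11; 29/29 used.
Total value = 580.11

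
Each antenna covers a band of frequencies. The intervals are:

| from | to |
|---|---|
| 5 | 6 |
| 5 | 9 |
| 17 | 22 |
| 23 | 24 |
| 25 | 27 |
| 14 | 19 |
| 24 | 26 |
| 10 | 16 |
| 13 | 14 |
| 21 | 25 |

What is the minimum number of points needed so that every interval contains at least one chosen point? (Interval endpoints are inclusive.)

Sort by right endpoint; whenever an interval is uncovered, place a point at its right end.
By right end: [5,6]  [5,9]  [13,14]  [10,16]  [14,19]  [17,22]  [23,24]  [21,25]  [24,26]  [25,27]
[5,6] uncovered → point at 6; [13,14] uncovered → point at 14; [17,22] uncovered → point at 22; [23,24] uncovered → point at 24; [25,27] uncovered → point at 27.
Points: 6, 14, 22, 24, 27 (5 total).

5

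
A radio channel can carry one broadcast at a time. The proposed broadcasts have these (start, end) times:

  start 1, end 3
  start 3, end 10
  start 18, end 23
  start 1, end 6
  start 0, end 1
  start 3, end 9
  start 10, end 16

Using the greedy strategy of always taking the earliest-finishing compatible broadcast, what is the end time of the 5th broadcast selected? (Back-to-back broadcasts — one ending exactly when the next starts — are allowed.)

By end time: (0,1), (1,3), (1,6), (3,9), (3,10), (10,16), (18,23).
Pick (0,1); next start ≥ 1 → (1,3); next start ≥ 3 → (3,9); next start ≥ 9 → (10,16); next start ≥ 16 → (18,23).
Selected: (0,1) (1,3) (3,9) (10,16) (18,23)

23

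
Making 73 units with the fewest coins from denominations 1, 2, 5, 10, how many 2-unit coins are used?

1

73 = 7×10 + 1×2 + 1×1
Count of 2: 1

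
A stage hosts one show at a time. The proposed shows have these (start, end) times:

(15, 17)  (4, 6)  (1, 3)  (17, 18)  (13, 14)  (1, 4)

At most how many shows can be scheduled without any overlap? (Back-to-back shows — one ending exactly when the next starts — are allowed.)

Sorted by end: (1,3)  (1,4)  (4,6)  (13,14)  (15,17)  (17,18)
take (1,3); take (4,6); take (13,14); take (15,17); take (17,18).
Selected 5 shows.

5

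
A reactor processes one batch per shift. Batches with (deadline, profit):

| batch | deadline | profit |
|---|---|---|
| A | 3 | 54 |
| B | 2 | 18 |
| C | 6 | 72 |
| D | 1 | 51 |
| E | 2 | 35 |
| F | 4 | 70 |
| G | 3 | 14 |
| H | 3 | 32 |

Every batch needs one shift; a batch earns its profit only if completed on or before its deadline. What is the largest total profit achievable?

282

Sort by profit descending; place each in the latest free slot ≤ its deadline.
By profit: C(d6,72), F(d4,70), A(d3,54), D(d1,51), E(d2,35), H(d3,32), B(d2,18), G(d3,14)
C→slot 6; F→slot 4; A→slot 3; D→slot 1; E→slot 2; H skipped; B skipped; G skipped.
Profit = 51 + 35 + 54 + 70 + 72 = 282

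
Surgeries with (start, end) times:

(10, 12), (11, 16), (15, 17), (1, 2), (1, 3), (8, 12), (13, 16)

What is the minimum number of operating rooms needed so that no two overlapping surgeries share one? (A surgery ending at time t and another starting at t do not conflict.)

The answer is the maximum number of intervals overlapping at any instant.
Events (time:±→running): 1:+→1 1:+→2 2:-→1 3:-→0 8:+→1 10:+→2 11:+→3 … peak 3.

3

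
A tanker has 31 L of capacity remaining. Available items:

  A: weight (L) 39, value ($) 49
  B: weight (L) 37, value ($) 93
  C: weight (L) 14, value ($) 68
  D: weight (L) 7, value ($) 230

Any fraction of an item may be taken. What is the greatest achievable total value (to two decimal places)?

323.14

Greedy by value/weight ratio, highest first.
Order: D (230/7=32.86) > C (68/14=4.86) > B (93/37=2.51) > A (49/39=1.26)
Fill: take D (7 @ 230) → take C (14 @ 68) → take 10/37 of B → 25.14; 31/31 used.
Total value = 323.14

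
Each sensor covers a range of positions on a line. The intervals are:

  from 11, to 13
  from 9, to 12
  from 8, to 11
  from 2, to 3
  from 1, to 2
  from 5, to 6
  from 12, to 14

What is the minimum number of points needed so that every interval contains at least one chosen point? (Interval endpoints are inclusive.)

4

Process intervals by earliest right end; each time one isn't hit yet, stab at its right endpoint.
By right end: [1,2]  [2,3]  [5,6]  [8,11]  [9,12]  [11,13]  [12,14]
[1,2] uncovered → point at 2; [5,6] uncovered → point at 6; [8,11] uncovered → point at 11; [12,14] uncovered → point at 14.
Points: 2, 6, 11, 14 (4 total).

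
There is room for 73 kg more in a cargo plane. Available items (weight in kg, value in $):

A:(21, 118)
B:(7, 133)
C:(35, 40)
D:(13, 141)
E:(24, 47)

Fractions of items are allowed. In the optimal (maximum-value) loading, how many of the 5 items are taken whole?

Greedy by value/weight ratio, highest first.
Order: B (133/7=19.00) > D (141/13=10.85) > A (118/21=5.62) > E (47/24=1.96) > C (40/35=1.14)
Fill: take B (7 @ 133) → take D (13 @ 141) → take A (21 @ 118) → take E (24 @ 47) → take 8/35 of C → 9.14; 73/73 used.
4 item(s) taken whole; one partial (take 8/35 of C).

4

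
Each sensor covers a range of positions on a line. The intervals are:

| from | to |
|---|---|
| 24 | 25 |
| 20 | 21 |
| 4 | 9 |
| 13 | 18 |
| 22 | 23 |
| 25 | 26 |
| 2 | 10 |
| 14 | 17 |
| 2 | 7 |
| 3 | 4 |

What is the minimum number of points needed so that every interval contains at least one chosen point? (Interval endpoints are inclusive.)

5

By right end: [3,4]  [2,7]  [4,9]  [2,10]  [14,17]  [13,18]  [20,21]  [22,23]  [24,25]  [25,26]
[3,4] uncovered → point at 4; [14,17] uncovered → point at 17; [20,21] uncovered → point at 21; [22,23] uncovered → point at 23; [24,25] uncovered → point at 25.
Points: 4, 17, 21, 23, 25 (5 total).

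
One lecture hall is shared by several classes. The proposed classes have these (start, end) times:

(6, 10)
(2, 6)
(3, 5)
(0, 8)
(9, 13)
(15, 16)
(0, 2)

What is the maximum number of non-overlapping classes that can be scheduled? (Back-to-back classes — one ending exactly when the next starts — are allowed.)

Sort by end time and greedily take each interval whose start is ≥ the last chosen end.
By end time: (0,2), (3,5), (2,6), (0,8), (6,10), (9,13), (15,16).
Pick (0,2); next start ≥ 2 → (3,5); next start ≥ 5 → (6,10); next start ≥ 10 → (15,16).
Selected 4 classes.

4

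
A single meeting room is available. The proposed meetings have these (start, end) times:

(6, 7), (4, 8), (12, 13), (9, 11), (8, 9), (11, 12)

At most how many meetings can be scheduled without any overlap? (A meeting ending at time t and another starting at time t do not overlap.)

Sorted by end: (6,7)  (4,8)  (8,9)  (9,11)  (11,12)  (12,13)
take (6,7); take (8,9); take (9,11); take (11,12); take (12,13).
Selected 5 meetings.

5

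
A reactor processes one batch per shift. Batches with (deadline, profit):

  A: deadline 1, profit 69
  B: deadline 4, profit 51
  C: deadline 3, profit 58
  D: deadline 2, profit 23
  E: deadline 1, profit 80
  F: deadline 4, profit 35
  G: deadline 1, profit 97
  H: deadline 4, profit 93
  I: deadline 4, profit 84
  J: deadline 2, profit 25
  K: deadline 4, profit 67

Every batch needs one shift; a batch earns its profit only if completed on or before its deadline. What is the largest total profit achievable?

Take jobs in profit order; each goes to the latest open slot no later than its deadline.
By profit: G(d1,97), H(d4,93), I(d4,84), E(d1,80), A(d1,69), K(d4,67), C(d3,58), B(d4,51), F(d4,35), J(d2,25), D(d2,23)
G→slot 1; H→slot 4; I→slot 3; E skipped; A skipped; K→slot 2; C skipped; B skipped; F skipped; J skipped; D skipped.
Profit = 97 + 67 + 84 + 93 = 341

341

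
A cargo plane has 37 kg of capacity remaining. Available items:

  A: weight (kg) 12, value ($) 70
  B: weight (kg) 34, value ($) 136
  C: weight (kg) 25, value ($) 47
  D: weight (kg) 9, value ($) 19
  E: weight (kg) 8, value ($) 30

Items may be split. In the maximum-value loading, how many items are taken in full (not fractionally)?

Greedy by value/weight ratio, highest first.
Ratios (sorted): A 5.83, B 4.00, E 3.75, D 2.11, C 1.88
take A (12 @ 70); take 25/34 of B → 100.00. Capacity used 37/37.
1 item(s) taken whole; one partial (take 25/34 of B).

1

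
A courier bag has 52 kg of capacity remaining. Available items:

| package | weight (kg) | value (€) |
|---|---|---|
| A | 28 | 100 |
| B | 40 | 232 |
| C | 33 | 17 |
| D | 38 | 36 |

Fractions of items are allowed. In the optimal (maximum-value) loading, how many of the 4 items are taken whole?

Ratios (sorted): B 5.80, A 3.57, D 0.95, C 0.52
take B (40 @ 232); take 12/28 of A → 42.86. Capacity used 52/52.
1 item(s) taken whole; one partial (take 12/28 of A).

1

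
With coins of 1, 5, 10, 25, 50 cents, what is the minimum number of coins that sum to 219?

Greedy: take as many of the largest coin as possible, then repeat with the remainder.
219 = 4×50 + 1×10 + 1×5 + 4×1
Total coins = 4 + 1 + 1 + 4 = 10

10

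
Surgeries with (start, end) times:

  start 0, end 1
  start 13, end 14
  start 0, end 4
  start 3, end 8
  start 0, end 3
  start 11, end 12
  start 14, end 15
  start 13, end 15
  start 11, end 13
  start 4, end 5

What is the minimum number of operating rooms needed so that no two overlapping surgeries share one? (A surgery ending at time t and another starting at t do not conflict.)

3

starts: [0, 0, 0, 3, 4, 11, 11, 13, 13, 14]
ends:   [1, 3, 4, 5, 8, 12, 13, 14, 15, 15]
s0→1 s0→2 s0→3  — peak 3.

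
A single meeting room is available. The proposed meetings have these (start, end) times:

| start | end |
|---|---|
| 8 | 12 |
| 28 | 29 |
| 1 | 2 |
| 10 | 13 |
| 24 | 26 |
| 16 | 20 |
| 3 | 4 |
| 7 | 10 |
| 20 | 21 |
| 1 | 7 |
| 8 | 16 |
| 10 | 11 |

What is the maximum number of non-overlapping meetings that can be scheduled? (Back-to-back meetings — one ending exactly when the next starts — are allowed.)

8

Sorted by end: (1,2)  (3,4)  (1,7)  (7,10)  (10,11)  (8,12)  (10,13)  (8,16)  (16,20)  (20,21)  (24,26)  (28,29)
take (1,2); take (3,4); take (7,10); take (10,11); skip (8,12); take (16,20); take (20,21); take (24,26); take (28,29).
Selected 8 meetings.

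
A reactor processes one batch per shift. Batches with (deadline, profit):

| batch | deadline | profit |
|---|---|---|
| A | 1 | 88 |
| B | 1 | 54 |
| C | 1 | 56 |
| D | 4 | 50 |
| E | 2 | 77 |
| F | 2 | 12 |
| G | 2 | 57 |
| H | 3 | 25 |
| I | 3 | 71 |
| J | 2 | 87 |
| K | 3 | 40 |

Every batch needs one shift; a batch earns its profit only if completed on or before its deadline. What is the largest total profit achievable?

Profit order: A=88 J=87 E=77 I=71 G=57 C=56 B=54 D=50 K=40 H=25 F=12
Assign: A→slot 1, J→slot 2, E skipped, I→slot 3, G skipped, C skipped, B skipped, D→slot 4, K skipped, H skipped, F skipped.
Slots: [1:A] [2:J] [3:I] [4:D]
Profit = 88 + 87 + 71 + 50 = 296

296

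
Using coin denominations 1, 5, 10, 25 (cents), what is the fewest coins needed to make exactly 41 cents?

4

Greedy: take as many of the largest coin as possible, then repeat with the remainder.
41 = 1×25 + 1×10 + 1×5 + 1×1
Total coins = 1 + 1 + 1 + 1 = 4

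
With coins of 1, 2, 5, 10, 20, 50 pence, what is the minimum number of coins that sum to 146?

146 = 2×50 + 2×20 + 1×5 + 1×1
Total coins = 2 + 2 + 1 + 1 = 6

6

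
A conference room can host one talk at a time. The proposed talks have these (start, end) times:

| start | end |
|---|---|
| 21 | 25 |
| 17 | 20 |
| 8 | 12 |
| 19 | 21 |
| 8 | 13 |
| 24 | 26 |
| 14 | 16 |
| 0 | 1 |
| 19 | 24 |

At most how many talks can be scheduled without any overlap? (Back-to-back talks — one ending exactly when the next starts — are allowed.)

5

By end time: (0,1), (8,12), (8,13), (14,16), (17,20), (19,21), (19,24), (21,25), (24,26).
Pick (0,1); next start ≥ 1 → (8,12); next start ≥ 12 → (14,16); next start ≥ 16 → (17,20); next start ≥ 20 → (21,25).
Selected 5 talks.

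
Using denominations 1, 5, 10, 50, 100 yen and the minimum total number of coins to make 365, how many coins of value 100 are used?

3

Use the largest denomination that fits, subtract, and repeat.
365 − 3×100→65 − 1×50→15 − 1×10→5 − 1×5→0
Count of 100: 3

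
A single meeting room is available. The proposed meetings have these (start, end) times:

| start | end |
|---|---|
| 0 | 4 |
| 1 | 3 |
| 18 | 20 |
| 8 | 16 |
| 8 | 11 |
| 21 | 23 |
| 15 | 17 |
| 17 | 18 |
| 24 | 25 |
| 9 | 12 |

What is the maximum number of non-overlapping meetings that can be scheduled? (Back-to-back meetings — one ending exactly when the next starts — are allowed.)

Order by finish time; keep every interval that doesn't clash with the previous kept one.
Sorted by end: (1,3)  (0,4)  (8,11)  (9,12)  (8,16)  (15,17)  (17,18)  (18,20)  (21,23)  (24,25)
take (1,3); skip (0,4); take (8,11); skip (8,16); take (15,17); take (17,18); take (18,20); take (21,23); take (24,25).
Selected 7 meetings.

7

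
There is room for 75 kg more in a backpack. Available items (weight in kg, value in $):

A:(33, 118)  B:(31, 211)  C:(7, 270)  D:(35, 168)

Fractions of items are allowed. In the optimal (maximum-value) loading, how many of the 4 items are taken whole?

3

Sort by value per unit weight and fill in that order.
Order: C (270/7=38.57) > B (211/31=6.81) > D (168/35=4.80) > A (118/33=3.58)
Fill: take C (7 @ 270) → take B (31 @ 211) → take D (35 @ 168) → take 2/33 of A → 7.15; 75/75 used.
3 item(s) taken whole; one partial (take 2/33 of A).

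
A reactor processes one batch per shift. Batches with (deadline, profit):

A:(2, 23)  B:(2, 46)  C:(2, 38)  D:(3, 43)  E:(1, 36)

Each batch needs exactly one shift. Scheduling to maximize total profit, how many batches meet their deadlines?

By profit: B(d2,46), D(d3,43), C(d2,38), E(d1,36), A(d2,23)
B→slot 2; D→slot 3; C→slot 1; E skipped; A skipped.
3 of 5 scheduled.

3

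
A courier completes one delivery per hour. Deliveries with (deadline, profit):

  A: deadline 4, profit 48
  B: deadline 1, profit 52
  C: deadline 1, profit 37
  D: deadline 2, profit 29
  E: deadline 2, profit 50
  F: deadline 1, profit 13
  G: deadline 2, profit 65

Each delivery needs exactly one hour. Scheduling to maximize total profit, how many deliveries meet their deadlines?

3

Sort by profit descending; place each in the latest free slot ≤ its deadline.
By profit: G(d2,65), B(d1,52), E(d2,50), A(d4,48), C(d1,37), D(d2,29), F(d1,13)
G→slot 2; B→slot 1; E skipped; A→slot 4; C skipped; D skipped; F skipped.
3 of 7 scheduled.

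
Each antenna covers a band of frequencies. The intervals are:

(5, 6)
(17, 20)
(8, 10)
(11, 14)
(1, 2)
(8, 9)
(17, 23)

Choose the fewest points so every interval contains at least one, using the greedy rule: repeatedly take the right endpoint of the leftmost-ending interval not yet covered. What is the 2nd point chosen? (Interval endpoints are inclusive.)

6

Process intervals by earliest right end; each time one isn't hit yet, stab at its right endpoint.
By right end: [1,2]  [5,6]  [8,9]  [8,10]  [11,14]  [17,20]  [17,23]
[1,2] uncovered → point at 2; [5,6] uncovered → point at 6; [8,9] uncovered → point at 9; [11,14] uncovered → point at 14; [17,20] uncovered → point at 20.
Points: 2, 6, 9, 14, 20 (5 total).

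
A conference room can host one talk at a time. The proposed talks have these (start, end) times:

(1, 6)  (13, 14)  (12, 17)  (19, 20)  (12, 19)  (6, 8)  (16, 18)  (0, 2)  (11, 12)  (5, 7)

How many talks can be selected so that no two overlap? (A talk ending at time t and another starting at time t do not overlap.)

Sort by end time and greedily take each interval whose start is ≥ the last chosen end.
By end time: (0,2), (1,6), (5,7), (6,8), (11,12), (13,14), (12,17), (16,18), (12,19), (19,20).
Pick (0,2); next start ≥ 2 → (5,7); next start ≥ 7 → (11,12); next start ≥ 12 → (13,14); next start ≥ 14 → (16,18); next start ≥ 18 → (19,20).
Selected 6 talks.

6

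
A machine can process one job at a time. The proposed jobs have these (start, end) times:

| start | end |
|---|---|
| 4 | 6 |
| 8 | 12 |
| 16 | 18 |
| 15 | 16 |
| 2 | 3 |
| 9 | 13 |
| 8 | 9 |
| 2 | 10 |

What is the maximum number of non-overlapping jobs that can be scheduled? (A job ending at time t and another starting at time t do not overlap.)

Sorted by end: (2,3)  (4,6)  (8,9)  (2,10)  (8,12)  (9,13)  (15,16)  (16,18)
take (2,3); take (4,6); take (8,9); take (9,13); take (15,16); take (16,18).
Selected 6 jobs.

6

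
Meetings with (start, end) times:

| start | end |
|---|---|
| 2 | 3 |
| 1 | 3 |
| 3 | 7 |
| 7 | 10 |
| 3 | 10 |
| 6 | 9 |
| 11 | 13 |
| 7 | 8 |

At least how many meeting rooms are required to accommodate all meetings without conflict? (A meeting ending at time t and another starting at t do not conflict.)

4

The answer is the maximum number of intervals overlapping at any instant.
starts: [1, 2, 3, 3, 6, 7, 7, 11]
ends:   [3, 3, 7, 8, 9, 10, 10, 13]
s1→1 s2→2 e3→1 e3→0 s3→1 s3→2 s6→3 e7→2 s7→3 s7→4  — peak 4.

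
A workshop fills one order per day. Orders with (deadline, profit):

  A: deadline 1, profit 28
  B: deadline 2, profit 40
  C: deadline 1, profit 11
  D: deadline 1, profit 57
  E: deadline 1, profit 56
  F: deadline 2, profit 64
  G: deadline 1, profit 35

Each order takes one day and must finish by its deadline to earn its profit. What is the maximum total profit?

121

Take jobs in profit order; each goes to the latest open slot no later than its deadline.
Profit order: F=64 D=57 E=56 B=40 G=35 A=28 C=11
Assign: F→slot 2, D→slot 1, E skipped, B skipped, G skipped, A skipped, C skipped.
Slots: [1:D] [2:F]
Profit = 57 + 64 = 121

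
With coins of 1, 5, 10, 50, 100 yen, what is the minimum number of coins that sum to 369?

369 − 3×100→69 − 1×50→19 − 1×10→9 − 1×5→4 − 4×1→0
Total coins = 3 + 1 + 1 + 1 + 4 = 10

10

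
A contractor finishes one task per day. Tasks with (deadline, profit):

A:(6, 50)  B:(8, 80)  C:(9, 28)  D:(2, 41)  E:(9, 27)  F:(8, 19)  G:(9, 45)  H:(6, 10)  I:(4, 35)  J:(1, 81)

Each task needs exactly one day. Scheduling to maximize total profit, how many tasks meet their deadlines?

Take jobs in profit order; each goes to the latest open slot no later than its deadline.
By profit: J(d1,81), B(d8,80), A(d6,50), G(d9,45), D(d2,41), I(d4,35), C(d9,28), E(d9,27), F(d8,19), H(d6,10)
J→slot 1; B→slot 8; A→slot 6; G→slot 9; D→slot 2; I→slot 4; C→slot 7; E→slot 5; F→slot 3; H skipped.
9 of 10 scheduled.

9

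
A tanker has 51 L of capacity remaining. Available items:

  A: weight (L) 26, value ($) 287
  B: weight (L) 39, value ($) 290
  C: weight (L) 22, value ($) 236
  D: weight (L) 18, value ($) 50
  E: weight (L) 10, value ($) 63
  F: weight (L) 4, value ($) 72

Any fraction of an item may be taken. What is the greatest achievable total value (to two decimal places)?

584.27

Sort by value per unit weight and fill in that order.
Order: F (72/4=18.00) > A (287/26=11.04) > C (236/22=10.73) > B (290/39=7.44) > E (63/10=6.30) > D (50/18=2.78)
Fill: take F (4 @ 72) → take A (26 @ 287) → take 21/22 of C → 225.27; 51/51 used.
Total value = 584.27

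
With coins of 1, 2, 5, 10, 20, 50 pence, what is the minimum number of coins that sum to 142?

5

Use the largest denomination that fits, subtract, and repeat.
142 = 2×50 + 2×20 + 1×2
Total coins = 2 + 2 + 1 = 5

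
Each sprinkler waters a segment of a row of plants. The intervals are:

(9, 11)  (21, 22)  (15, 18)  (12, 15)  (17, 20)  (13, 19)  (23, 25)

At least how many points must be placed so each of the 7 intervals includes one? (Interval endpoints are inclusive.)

Process intervals by earliest right end; each time one isn't hit yet, stab at its right endpoint.
By right end: [9,11]  [12,15]  [15,18]  [13,19]  [17,20]  [21,22]  [23,25]
[9,11] uncovered → point at 11; [12,15] uncovered → point at 15; [17,20] uncovered → point at 20; [21,22] uncovered → point at 22; [23,25] uncovered → point at 25.
Points: 11, 15, 20, 22, 25 (5 total).

5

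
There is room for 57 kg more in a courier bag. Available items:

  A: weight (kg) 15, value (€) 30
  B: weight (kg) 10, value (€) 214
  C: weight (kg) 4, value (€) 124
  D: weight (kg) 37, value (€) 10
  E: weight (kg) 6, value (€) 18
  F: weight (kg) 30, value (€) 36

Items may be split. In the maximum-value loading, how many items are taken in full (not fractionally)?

4

Greedy by value/weight ratio, highest first.
Order: C (124/4=31.00) > B (214/10=21.40) > E (18/6=3.00) > A (30/15=2.00) > F (36/30=1.20) > D (10/37=0.27)
Fill: take C (4 @ 124) → take B (10 @ 214) → take E (6 @ 18) → take A (15 @ 30) → take 22/30 of F → 26.40; 57/57 used.
4 item(s) taken whole; one partial (take 22/30 of F).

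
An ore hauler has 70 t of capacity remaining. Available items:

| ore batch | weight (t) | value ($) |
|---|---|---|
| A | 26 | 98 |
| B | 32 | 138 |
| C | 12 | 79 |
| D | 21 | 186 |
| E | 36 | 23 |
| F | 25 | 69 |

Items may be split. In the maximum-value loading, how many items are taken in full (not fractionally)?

Greedy by value/weight ratio, highest first.
Ratios (sorted): D 8.86, C 6.58, B 4.31, A 3.77, F 2.76, E 0.64
take D (21 @ 186); take C (12 @ 79); take B (32 @ 138); take 5/26 of A → 18.85. Capacity used 70/70.
3 item(s) taken whole; one partial (take 5/26 of A).

3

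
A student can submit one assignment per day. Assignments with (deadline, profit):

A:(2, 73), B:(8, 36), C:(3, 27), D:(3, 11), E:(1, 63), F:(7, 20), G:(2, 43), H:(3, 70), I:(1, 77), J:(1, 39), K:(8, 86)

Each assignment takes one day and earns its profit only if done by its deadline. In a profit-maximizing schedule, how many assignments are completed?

6

Sort by profit descending; place each in the latest free slot ≤ its deadline.
Profit order: K=86 I=77 A=73 H=70 E=63 G=43 J=39 B=36 C=27 F=20 D=11
Assign: K→slot 8, I→slot 1, A→slot 2, H→slot 3, E skipped, G skipped, J skipped, B→slot 7, C skipped, F→slot 6, D skipped.
Slots: [1:I] [2:A] [3:H] [6:F] [7:B] [8:K]
6 of 11 scheduled.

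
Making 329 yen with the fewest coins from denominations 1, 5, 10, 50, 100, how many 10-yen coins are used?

2

Greedy: take as many of the largest coin as possible, then repeat with the remainder.
329 − 3×100→29 − 2×10→9 − 1×5→4 − 4×1→0
Count of 10: 2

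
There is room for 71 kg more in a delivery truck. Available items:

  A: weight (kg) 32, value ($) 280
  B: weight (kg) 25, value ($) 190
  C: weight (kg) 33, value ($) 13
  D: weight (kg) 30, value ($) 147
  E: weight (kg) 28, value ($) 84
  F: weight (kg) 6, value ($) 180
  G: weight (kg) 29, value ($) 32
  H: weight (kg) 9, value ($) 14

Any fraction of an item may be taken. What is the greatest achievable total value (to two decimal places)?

689.20

Greedy by value/weight ratio, highest first.
Ratios (sorted): F 30.00, A 8.75, B 7.60, D 4.90, E 3.00, H 1.56, G 1.10, C 0.39
take F (6 @ 180); take A (32 @ 280); take B (25 @ 190); take 8/30 of D → 39.20. Capacity used 71/71.
Total value = 689.20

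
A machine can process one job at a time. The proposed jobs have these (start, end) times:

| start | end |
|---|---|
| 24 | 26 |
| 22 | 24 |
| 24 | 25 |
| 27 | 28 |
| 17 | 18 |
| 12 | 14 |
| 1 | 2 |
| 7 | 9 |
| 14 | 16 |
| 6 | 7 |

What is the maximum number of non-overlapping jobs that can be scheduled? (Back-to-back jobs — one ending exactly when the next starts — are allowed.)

9

Greedy by earliest finish: after sorting by end time, pick each interval compatible with the last pick.
By end time: (1,2), (6,7), (7,9), (12,14), (14,16), (17,18), (22,24), (24,25), (24,26), (27,28).
Pick (1,2); next start ≥ 2 → (6,7); next start ≥ 7 → (7,9); next start ≥ 9 → (12,14); next start ≥ 14 → (14,16); next start ≥ 16 → (17,18); next start ≥ 18 → (22,24); next start ≥ 24 → (24,25); next start ≥ 25 → (27,28).
Selected 9 jobs.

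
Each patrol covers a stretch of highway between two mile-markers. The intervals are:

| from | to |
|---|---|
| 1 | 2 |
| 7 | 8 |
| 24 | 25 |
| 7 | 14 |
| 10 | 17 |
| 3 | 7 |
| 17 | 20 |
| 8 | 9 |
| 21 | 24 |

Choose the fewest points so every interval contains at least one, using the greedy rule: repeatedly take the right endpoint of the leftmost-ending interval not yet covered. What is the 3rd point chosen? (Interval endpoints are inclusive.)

Process intervals by earliest right end; each time one isn't hit yet, stab at its right endpoint.
By right end: [1,2]  [3,7]  [7,8]  [8,9]  [7,14]  [10,17]  [17,20]  [21,24]  [24,25]
[1,2] uncovered → point at 2; [3,7] uncovered → point at 7; [8,9] uncovered → point at 9; [10,17] uncovered → point at 17; [21,24] uncovered → point at 24.
Points: 2, 7, 9, 17, 24 (5 total).

9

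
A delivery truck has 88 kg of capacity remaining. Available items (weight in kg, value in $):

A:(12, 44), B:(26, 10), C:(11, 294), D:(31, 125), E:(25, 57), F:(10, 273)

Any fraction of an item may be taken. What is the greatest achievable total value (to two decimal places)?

790.72

Sort by value per unit weight and fill in that order.
Ratios (sorted): F 27.30, C 26.73, D 4.03, A 3.67, E 2.28, B 0.38
take F (10 @ 273); take C (11 @ 294); take D (31 @ 125); take A (12 @ 44); take 24/25 of E → 54.72. Capacity used 88/88.
Total value = 790.72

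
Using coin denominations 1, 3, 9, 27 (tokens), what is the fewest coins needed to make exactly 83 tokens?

83 − 3×27→2 − 2×1→0
Total coins = 3 + 2 = 5

5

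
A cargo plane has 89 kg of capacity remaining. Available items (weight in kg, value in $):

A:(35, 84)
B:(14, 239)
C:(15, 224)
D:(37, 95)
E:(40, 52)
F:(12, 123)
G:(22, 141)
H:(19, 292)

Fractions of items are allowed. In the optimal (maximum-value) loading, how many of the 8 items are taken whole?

5

Ratios (sorted): B 17.07, H 15.37, C 14.93, F 10.25, G 6.41, D 2.57, A 2.40, E 1.30
take B (14 @ 239); take H (19 @ 292); take C (15 @ 224); take F (12 @ 123); take G (22 @ 141); take 7/37 of D → 17.97. Capacity used 89/89.
5 item(s) taken whole; one partial (take 7/37 of D).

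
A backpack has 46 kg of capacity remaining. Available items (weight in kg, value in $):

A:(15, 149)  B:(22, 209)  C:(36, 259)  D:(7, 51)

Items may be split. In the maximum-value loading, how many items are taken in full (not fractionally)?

Greedy by value/weight ratio, highest first.
Ratios (sorted): A 9.93, B 9.50, D 7.29, C 7.19
take A (15 @ 149); take B (22 @ 209); take D (7 @ 51); take 2/36 of C → 14.39. Capacity used 46/46.
3 item(s) taken whole; one partial (take 2/36 of C).

3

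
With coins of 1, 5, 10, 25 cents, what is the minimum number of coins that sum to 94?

Greedy: take as many of the largest coin as possible, then repeat with the remainder.
94 − 3×25→19 − 1×10→9 − 1×5→4 − 4×1→0
Total coins = 3 + 1 + 1 + 4 = 9

9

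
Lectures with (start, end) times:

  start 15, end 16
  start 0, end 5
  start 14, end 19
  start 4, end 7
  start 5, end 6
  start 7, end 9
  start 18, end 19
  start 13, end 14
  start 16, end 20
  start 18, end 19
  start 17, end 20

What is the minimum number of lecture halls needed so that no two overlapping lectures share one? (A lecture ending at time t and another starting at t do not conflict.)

5

Count concurrent intervals with a sweep; the peak is the room count.
Events (time:±→running): 0:+→1 4:+→2 5:-→1 5:+→2 6:-→1 7:-→0 7:+→1 9:-→0 13:+→1 14:-→0 14:+→1 15:+→2 16:-→1 16:+→2 17:+→3 18:+→4 18:+→5 … peak 5.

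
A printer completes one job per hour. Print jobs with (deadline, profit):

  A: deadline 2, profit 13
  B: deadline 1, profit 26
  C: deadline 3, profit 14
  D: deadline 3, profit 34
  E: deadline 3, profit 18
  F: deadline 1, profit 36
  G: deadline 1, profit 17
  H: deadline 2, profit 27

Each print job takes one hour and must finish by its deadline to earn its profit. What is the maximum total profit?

97

Sort by profit descending; place each in the latest free slot ≤ its deadline.
By profit: F(d1,36), D(d3,34), H(d2,27), B(d1,26), E(d3,18), G(d1,17), C(d3,14), A(d2,13)
F→slot 1; D→slot 3; H→slot 2; B skipped; E skipped; G skipped; C skipped; A skipped.
Profit = 36 + 27 + 34 = 97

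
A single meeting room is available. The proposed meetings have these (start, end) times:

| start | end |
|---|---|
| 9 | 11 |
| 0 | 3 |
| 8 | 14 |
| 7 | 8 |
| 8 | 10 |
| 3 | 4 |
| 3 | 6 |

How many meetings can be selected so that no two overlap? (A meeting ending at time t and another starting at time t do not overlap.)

4

Greedy by earliest finish: after sorting by end time, pick each interval compatible with the last pick.
By end time: (0,3), (3,4), (3,6), (7,8), (8,10), (9,11), (8,14).
Pick (0,3); next start ≥ 3 → (3,4); next start ≥ 4 → (7,8); next start ≥ 8 → (8,10).
Selected 4 meetings.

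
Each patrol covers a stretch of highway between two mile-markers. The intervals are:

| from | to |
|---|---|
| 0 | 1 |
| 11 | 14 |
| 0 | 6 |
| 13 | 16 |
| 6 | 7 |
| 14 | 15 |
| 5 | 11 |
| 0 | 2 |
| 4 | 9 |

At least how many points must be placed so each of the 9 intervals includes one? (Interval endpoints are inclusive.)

3

Sort by right endpoint; whenever an interval is uncovered, place a point at its right end.
By right end: [0,1]  [0,2]  [0,6]  [6,7]  [4,9]  [5,11]  [11,14]  [14,15]  [13,16]
[0,1] uncovered → point at 1; [6,7] uncovered → point at 7; [11,14] uncovered → point at 14.
Points: 1, 7, 14 (3 total).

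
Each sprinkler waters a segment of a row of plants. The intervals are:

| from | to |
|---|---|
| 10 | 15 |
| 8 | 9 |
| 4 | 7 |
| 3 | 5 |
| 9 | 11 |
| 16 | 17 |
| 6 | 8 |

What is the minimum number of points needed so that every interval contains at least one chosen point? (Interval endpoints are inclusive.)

Sort by right endpoint; whenever an interval is uncovered, place a point at its right end.
By right end: [3,5]  [4,7]  [6,8]  [8,9]  [9,11]  [10,15]  [16,17]
[3,5] uncovered → point at 5; [6,8] uncovered → point at 8; [9,11] uncovered → point at 11; [16,17] uncovered → point at 17.
Points: 5, 8, 11, 17 (4 total).

4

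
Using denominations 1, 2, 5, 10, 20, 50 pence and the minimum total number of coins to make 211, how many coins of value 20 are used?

0

Use the largest denomination that fits, subtract, and repeat.
211 − 4×50→11 − 1×10→1 − 1×1→0
Count of 20: 0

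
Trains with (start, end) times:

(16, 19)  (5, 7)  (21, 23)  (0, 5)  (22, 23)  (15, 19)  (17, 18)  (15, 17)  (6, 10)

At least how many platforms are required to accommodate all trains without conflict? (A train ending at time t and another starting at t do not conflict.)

3

starts: [0, 5, 6, 15, 15, 16, 17, 21, 22]
ends:   [5, 7, 10, 17, 18, 19, 19, 23, 23]
s0→1 e5→0 s5→1 s6→2 e7→1 e10→0 s15→1 s15→2 s16→3  — peak 3.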